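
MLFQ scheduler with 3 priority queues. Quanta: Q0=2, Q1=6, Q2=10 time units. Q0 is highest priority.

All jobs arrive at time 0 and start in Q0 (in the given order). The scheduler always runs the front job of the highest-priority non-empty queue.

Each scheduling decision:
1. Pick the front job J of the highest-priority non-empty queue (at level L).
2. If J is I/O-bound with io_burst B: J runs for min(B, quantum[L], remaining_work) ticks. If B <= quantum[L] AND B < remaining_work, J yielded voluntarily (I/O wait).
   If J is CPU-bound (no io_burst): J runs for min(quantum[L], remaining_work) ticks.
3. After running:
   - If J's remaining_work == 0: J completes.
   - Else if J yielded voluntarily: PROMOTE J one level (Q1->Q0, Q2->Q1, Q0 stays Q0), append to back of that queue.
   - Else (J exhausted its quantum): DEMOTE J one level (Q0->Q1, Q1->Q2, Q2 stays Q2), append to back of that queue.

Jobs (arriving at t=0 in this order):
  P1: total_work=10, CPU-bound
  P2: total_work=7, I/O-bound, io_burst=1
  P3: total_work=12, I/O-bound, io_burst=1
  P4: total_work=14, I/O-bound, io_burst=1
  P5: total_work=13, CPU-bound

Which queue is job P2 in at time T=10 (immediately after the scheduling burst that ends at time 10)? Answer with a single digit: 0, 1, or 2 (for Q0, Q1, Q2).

t=0-2: P1@Q0 runs 2, rem=8, quantum used, demote→Q1. Q0=[P2,P3,P4,P5] Q1=[P1] Q2=[]
t=2-3: P2@Q0 runs 1, rem=6, I/O yield, promote→Q0. Q0=[P3,P4,P5,P2] Q1=[P1] Q2=[]
t=3-4: P3@Q0 runs 1, rem=11, I/O yield, promote→Q0. Q0=[P4,P5,P2,P3] Q1=[P1] Q2=[]
t=4-5: P4@Q0 runs 1, rem=13, I/O yield, promote→Q0. Q0=[P5,P2,P3,P4] Q1=[P1] Q2=[]
t=5-7: P5@Q0 runs 2, rem=11, quantum used, demote→Q1. Q0=[P2,P3,P4] Q1=[P1,P5] Q2=[]
t=7-8: P2@Q0 runs 1, rem=5, I/O yield, promote→Q0. Q0=[P3,P4,P2] Q1=[P1,P5] Q2=[]
t=8-9: P3@Q0 runs 1, rem=10, I/O yield, promote→Q0. Q0=[P4,P2,P3] Q1=[P1,P5] Q2=[]
t=9-10: P4@Q0 runs 1, rem=12, I/O yield, promote→Q0. Q0=[P2,P3,P4] Q1=[P1,P5] Q2=[]
t=10-11: P2@Q0 runs 1, rem=4, I/O yield, promote→Q0. Q0=[P3,P4,P2] Q1=[P1,P5] Q2=[]
t=11-12: P3@Q0 runs 1, rem=9, I/O yield, promote→Q0. Q0=[P4,P2,P3] Q1=[P1,P5] Q2=[]
t=12-13: P4@Q0 runs 1, rem=11, I/O yield, promote→Q0. Q0=[P2,P3,P4] Q1=[P1,P5] Q2=[]
t=13-14: P2@Q0 runs 1, rem=3, I/O yield, promote→Q0. Q0=[P3,P4,P2] Q1=[P1,P5] Q2=[]
t=14-15: P3@Q0 runs 1, rem=8, I/O yield, promote→Q0. Q0=[P4,P2,P3] Q1=[P1,P5] Q2=[]
t=15-16: P4@Q0 runs 1, rem=10, I/O yield, promote→Q0. Q0=[P2,P3,P4] Q1=[P1,P5] Q2=[]
t=16-17: P2@Q0 runs 1, rem=2, I/O yield, promote→Q0. Q0=[P3,P4,P2] Q1=[P1,P5] Q2=[]
t=17-18: P3@Q0 runs 1, rem=7, I/O yield, promote→Q0. Q0=[P4,P2,P3] Q1=[P1,P5] Q2=[]
t=18-19: P4@Q0 runs 1, rem=9, I/O yield, promote→Q0. Q0=[P2,P3,P4] Q1=[P1,P5] Q2=[]
t=19-20: P2@Q0 runs 1, rem=1, I/O yield, promote→Q0. Q0=[P3,P4,P2] Q1=[P1,P5] Q2=[]
t=20-21: P3@Q0 runs 1, rem=6, I/O yield, promote→Q0. Q0=[P4,P2,P3] Q1=[P1,P5] Q2=[]
t=21-22: P4@Q0 runs 1, rem=8, I/O yield, promote→Q0. Q0=[P2,P3,P4] Q1=[P1,P5] Q2=[]
t=22-23: P2@Q0 runs 1, rem=0, completes. Q0=[P3,P4] Q1=[P1,P5] Q2=[]
t=23-24: P3@Q0 runs 1, rem=5, I/O yield, promote→Q0. Q0=[P4,P3] Q1=[P1,P5] Q2=[]
t=24-25: P4@Q0 runs 1, rem=7, I/O yield, promote→Q0. Q0=[P3,P4] Q1=[P1,P5] Q2=[]
t=25-26: P3@Q0 runs 1, rem=4, I/O yield, promote→Q0. Q0=[P4,P3] Q1=[P1,P5] Q2=[]
t=26-27: P4@Q0 runs 1, rem=6, I/O yield, promote→Q0. Q0=[P3,P4] Q1=[P1,P5] Q2=[]
t=27-28: P3@Q0 runs 1, rem=3, I/O yield, promote→Q0. Q0=[P4,P3] Q1=[P1,P5] Q2=[]
t=28-29: P4@Q0 runs 1, rem=5, I/O yield, promote→Q0. Q0=[P3,P4] Q1=[P1,P5] Q2=[]
t=29-30: P3@Q0 runs 1, rem=2, I/O yield, promote→Q0. Q0=[P4,P3] Q1=[P1,P5] Q2=[]
t=30-31: P4@Q0 runs 1, rem=4, I/O yield, promote→Q0. Q0=[P3,P4] Q1=[P1,P5] Q2=[]
t=31-32: P3@Q0 runs 1, rem=1, I/O yield, promote→Q0. Q0=[P4,P3] Q1=[P1,P5] Q2=[]
t=32-33: P4@Q0 runs 1, rem=3, I/O yield, promote→Q0. Q0=[P3,P4] Q1=[P1,P5] Q2=[]
t=33-34: P3@Q0 runs 1, rem=0, completes. Q0=[P4] Q1=[P1,P5] Q2=[]
t=34-35: P4@Q0 runs 1, rem=2, I/O yield, promote→Q0. Q0=[P4] Q1=[P1,P5] Q2=[]
t=35-36: P4@Q0 runs 1, rem=1, I/O yield, promote→Q0. Q0=[P4] Q1=[P1,P5] Q2=[]
t=36-37: P4@Q0 runs 1, rem=0, completes. Q0=[] Q1=[P1,P5] Q2=[]
t=37-43: P1@Q1 runs 6, rem=2, quantum used, demote→Q2. Q0=[] Q1=[P5] Q2=[P1]
t=43-49: P5@Q1 runs 6, rem=5, quantum used, demote→Q2. Q0=[] Q1=[] Q2=[P1,P5]
t=49-51: P1@Q2 runs 2, rem=0, completes. Q0=[] Q1=[] Q2=[P5]
t=51-56: P5@Q2 runs 5, rem=0, completes. Q0=[] Q1=[] Q2=[]

Answer: 0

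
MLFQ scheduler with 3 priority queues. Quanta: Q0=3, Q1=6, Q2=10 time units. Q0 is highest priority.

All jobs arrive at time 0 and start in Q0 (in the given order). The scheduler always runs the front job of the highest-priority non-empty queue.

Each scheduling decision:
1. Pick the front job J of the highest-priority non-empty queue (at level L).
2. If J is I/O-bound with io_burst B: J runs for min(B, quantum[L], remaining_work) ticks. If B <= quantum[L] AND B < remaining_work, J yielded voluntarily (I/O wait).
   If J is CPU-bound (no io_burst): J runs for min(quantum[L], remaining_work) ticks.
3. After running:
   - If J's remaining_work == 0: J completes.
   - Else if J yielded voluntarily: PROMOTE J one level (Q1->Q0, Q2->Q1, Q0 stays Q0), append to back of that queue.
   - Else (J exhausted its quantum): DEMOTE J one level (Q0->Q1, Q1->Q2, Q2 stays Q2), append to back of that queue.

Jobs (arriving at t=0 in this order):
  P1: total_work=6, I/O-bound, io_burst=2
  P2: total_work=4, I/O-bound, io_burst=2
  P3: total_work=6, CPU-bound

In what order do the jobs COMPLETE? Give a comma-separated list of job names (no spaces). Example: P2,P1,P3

Answer: P2,P1,P3

Derivation:
t=0-2: P1@Q0 runs 2, rem=4, I/O yield, promote→Q0. Q0=[P2,P3,P1] Q1=[] Q2=[]
t=2-4: P2@Q0 runs 2, rem=2, I/O yield, promote→Q0. Q0=[P3,P1,P2] Q1=[] Q2=[]
t=4-7: P3@Q0 runs 3, rem=3, quantum used, demote→Q1. Q0=[P1,P2] Q1=[P3] Q2=[]
t=7-9: P1@Q0 runs 2, rem=2, I/O yield, promote→Q0. Q0=[P2,P1] Q1=[P3] Q2=[]
t=9-11: P2@Q0 runs 2, rem=0, completes. Q0=[P1] Q1=[P3] Q2=[]
t=11-13: P1@Q0 runs 2, rem=0, completes. Q0=[] Q1=[P3] Q2=[]
t=13-16: P3@Q1 runs 3, rem=0, completes. Q0=[] Q1=[] Q2=[]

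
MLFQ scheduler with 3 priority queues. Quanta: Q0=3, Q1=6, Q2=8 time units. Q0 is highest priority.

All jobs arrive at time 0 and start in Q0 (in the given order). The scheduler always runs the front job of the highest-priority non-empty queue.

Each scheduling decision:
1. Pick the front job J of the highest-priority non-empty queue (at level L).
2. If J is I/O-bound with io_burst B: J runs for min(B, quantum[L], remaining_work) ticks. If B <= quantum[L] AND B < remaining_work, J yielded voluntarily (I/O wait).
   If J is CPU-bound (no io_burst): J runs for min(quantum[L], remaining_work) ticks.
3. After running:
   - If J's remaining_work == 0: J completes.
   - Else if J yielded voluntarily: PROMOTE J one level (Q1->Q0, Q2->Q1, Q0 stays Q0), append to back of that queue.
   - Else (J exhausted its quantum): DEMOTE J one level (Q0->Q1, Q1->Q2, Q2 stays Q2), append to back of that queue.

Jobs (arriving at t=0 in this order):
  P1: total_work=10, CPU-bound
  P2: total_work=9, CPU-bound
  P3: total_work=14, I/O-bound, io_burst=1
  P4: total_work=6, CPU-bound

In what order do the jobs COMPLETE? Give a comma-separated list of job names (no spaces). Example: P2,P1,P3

Answer: P3,P2,P4,P1

Derivation:
t=0-3: P1@Q0 runs 3, rem=7, quantum used, demote→Q1. Q0=[P2,P3,P4] Q1=[P1] Q2=[]
t=3-6: P2@Q0 runs 3, rem=6, quantum used, demote→Q1. Q0=[P3,P4] Q1=[P1,P2] Q2=[]
t=6-7: P3@Q0 runs 1, rem=13, I/O yield, promote→Q0. Q0=[P4,P3] Q1=[P1,P2] Q2=[]
t=7-10: P4@Q0 runs 3, rem=3, quantum used, demote→Q1. Q0=[P3] Q1=[P1,P2,P4] Q2=[]
t=10-11: P3@Q0 runs 1, rem=12, I/O yield, promote→Q0. Q0=[P3] Q1=[P1,P2,P4] Q2=[]
t=11-12: P3@Q0 runs 1, rem=11, I/O yield, promote→Q0. Q0=[P3] Q1=[P1,P2,P4] Q2=[]
t=12-13: P3@Q0 runs 1, rem=10, I/O yield, promote→Q0. Q0=[P3] Q1=[P1,P2,P4] Q2=[]
t=13-14: P3@Q0 runs 1, rem=9, I/O yield, promote→Q0. Q0=[P3] Q1=[P1,P2,P4] Q2=[]
t=14-15: P3@Q0 runs 1, rem=8, I/O yield, promote→Q0. Q0=[P3] Q1=[P1,P2,P4] Q2=[]
t=15-16: P3@Q0 runs 1, rem=7, I/O yield, promote→Q0. Q0=[P3] Q1=[P1,P2,P4] Q2=[]
t=16-17: P3@Q0 runs 1, rem=6, I/O yield, promote→Q0. Q0=[P3] Q1=[P1,P2,P4] Q2=[]
t=17-18: P3@Q0 runs 1, rem=5, I/O yield, promote→Q0. Q0=[P3] Q1=[P1,P2,P4] Q2=[]
t=18-19: P3@Q0 runs 1, rem=4, I/O yield, promote→Q0. Q0=[P3] Q1=[P1,P2,P4] Q2=[]
t=19-20: P3@Q0 runs 1, rem=3, I/O yield, promote→Q0. Q0=[P3] Q1=[P1,P2,P4] Q2=[]
t=20-21: P3@Q0 runs 1, rem=2, I/O yield, promote→Q0. Q0=[P3] Q1=[P1,P2,P4] Q2=[]
t=21-22: P3@Q0 runs 1, rem=1, I/O yield, promote→Q0. Q0=[P3] Q1=[P1,P2,P4] Q2=[]
t=22-23: P3@Q0 runs 1, rem=0, completes. Q0=[] Q1=[P1,P2,P4] Q2=[]
t=23-29: P1@Q1 runs 6, rem=1, quantum used, demote→Q2. Q0=[] Q1=[P2,P4] Q2=[P1]
t=29-35: P2@Q1 runs 6, rem=0, completes. Q0=[] Q1=[P4] Q2=[P1]
t=35-38: P4@Q1 runs 3, rem=0, completes. Q0=[] Q1=[] Q2=[P1]
t=38-39: P1@Q2 runs 1, rem=0, completes. Q0=[] Q1=[] Q2=[]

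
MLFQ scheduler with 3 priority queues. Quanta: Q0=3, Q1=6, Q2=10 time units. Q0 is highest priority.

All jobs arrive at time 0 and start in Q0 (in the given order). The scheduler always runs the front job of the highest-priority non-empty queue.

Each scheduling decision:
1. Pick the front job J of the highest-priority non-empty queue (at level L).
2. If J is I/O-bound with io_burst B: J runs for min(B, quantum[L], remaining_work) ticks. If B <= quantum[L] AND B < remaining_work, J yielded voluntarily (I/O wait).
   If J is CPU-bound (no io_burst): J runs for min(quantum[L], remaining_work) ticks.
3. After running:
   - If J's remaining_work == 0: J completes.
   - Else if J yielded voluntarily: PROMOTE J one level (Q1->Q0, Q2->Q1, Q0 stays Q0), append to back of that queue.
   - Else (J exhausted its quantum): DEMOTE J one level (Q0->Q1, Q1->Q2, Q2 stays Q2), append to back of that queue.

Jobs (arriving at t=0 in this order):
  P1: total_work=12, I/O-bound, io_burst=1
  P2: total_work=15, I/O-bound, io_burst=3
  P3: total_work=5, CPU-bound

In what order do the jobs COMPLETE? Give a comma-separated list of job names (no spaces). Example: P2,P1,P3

t=0-1: P1@Q0 runs 1, rem=11, I/O yield, promote→Q0. Q0=[P2,P3,P1] Q1=[] Q2=[]
t=1-4: P2@Q0 runs 3, rem=12, I/O yield, promote→Q0. Q0=[P3,P1,P2] Q1=[] Q2=[]
t=4-7: P3@Q0 runs 3, rem=2, quantum used, demote→Q1. Q0=[P1,P2] Q1=[P3] Q2=[]
t=7-8: P1@Q0 runs 1, rem=10, I/O yield, promote→Q0. Q0=[P2,P1] Q1=[P3] Q2=[]
t=8-11: P2@Q0 runs 3, rem=9, I/O yield, promote→Q0. Q0=[P1,P2] Q1=[P3] Q2=[]
t=11-12: P1@Q0 runs 1, rem=9, I/O yield, promote→Q0. Q0=[P2,P1] Q1=[P3] Q2=[]
t=12-15: P2@Q0 runs 3, rem=6, I/O yield, promote→Q0. Q0=[P1,P2] Q1=[P3] Q2=[]
t=15-16: P1@Q0 runs 1, rem=8, I/O yield, promote→Q0. Q0=[P2,P1] Q1=[P3] Q2=[]
t=16-19: P2@Q0 runs 3, rem=3, I/O yield, promote→Q0. Q0=[P1,P2] Q1=[P3] Q2=[]
t=19-20: P1@Q0 runs 1, rem=7, I/O yield, promote→Q0. Q0=[P2,P1] Q1=[P3] Q2=[]
t=20-23: P2@Q0 runs 3, rem=0, completes. Q0=[P1] Q1=[P3] Q2=[]
t=23-24: P1@Q0 runs 1, rem=6, I/O yield, promote→Q0. Q0=[P1] Q1=[P3] Q2=[]
t=24-25: P1@Q0 runs 1, rem=5, I/O yield, promote→Q0. Q0=[P1] Q1=[P3] Q2=[]
t=25-26: P1@Q0 runs 1, rem=4, I/O yield, promote→Q0. Q0=[P1] Q1=[P3] Q2=[]
t=26-27: P1@Q0 runs 1, rem=3, I/O yield, promote→Q0. Q0=[P1] Q1=[P3] Q2=[]
t=27-28: P1@Q0 runs 1, rem=2, I/O yield, promote→Q0. Q0=[P1] Q1=[P3] Q2=[]
t=28-29: P1@Q0 runs 1, rem=1, I/O yield, promote→Q0. Q0=[P1] Q1=[P3] Q2=[]
t=29-30: P1@Q0 runs 1, rem=0, completes. Q0=[] Q1=[P3] Q2=[]
t=30-32: P3@Q1 runs 2, rem=0, completes. Q0=[] Q1=[] Q2=[]

Answer: P2,P1,P3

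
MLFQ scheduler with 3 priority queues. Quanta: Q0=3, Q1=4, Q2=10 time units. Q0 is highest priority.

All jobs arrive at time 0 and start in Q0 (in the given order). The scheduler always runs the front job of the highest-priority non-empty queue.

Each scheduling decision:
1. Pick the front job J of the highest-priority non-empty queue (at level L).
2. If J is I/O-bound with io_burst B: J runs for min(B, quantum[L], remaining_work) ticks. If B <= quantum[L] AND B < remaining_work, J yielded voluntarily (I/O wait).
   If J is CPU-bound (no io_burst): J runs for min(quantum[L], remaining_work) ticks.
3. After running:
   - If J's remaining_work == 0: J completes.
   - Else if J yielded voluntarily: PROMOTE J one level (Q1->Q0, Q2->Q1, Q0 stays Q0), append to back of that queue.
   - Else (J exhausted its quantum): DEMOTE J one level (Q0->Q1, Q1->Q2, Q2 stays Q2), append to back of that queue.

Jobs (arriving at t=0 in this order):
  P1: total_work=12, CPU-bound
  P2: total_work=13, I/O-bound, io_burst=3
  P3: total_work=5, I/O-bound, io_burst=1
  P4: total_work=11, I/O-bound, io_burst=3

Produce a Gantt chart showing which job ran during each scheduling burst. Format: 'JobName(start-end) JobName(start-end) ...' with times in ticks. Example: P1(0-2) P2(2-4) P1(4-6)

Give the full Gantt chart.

t=0-3: P1@Q0 runs 3, rem=9, quantum used, demote→Q1. Q0=[P2,P3,P4] Q1=[P1] Q2=[]
t=3-6: P2@Q0 runs 3, rem=10, I/O yield, promote→Q0. Q0=[P3,P4,P2] Q1=[P1] Q2=[]
t=6-7: P3@Q0 runs 1, rem=4, I/O yield, promote→Q0. Q0=[P4,P2,P3] Q1=[P1] Q2=[]
t=7-10: P4@Q0 runs 3, rem=8, I/O yield, promote→Q0. Q0=[P2,P3,P4] Q1=[P1] Q2=[]
t=10-13: P2@Q0 runs 3, rem=7, I/O yield, promote→Q0. Q0=[P3,P4,P2] Q1=[P1] Q2=[]
t=13-14: P3@Q0 runs 1, rem=3, I/O yield, promote→Q0. Q0=[P4,P2,P3] Q1=[P1] Q2=[]
t=14-17: P4@Q0 runs 3, rem=5, I/O yield, promote→Q0. Q0=[P2,P3,P4] Q1=[P1] Q2=[]
t=17-20: P2@Q0 runs 3, rem=4, I/O yield, promote→Q0. Q0=[P3,P4,P2] Q1=[P1] Q2=[]
t=20-21: P3@Q0 runs 1, rem=2, I/O yield, promote→Q0. Q0=[P4,P2,P3] Q1=[P1] Q2=[]
t=21-24: P4@Q0 runs 3, rem=2, I/O yield, promote→Q0. Q0=[P2,P3,P4] Q1=[P1] Q2=[]
t=24-27: P2@Q0 runs 3, rem=1, I/O yield, promote→Q0. Q0=[P3,P4,P2] Q1=[P1] Q2=[]
t=27-28: P3@Q0 runs 1, rem=1, I/O yield, promote→Q0. Q0=[P4,P2,P3] Q1=[P1] Q2=[]
t=28-30: P4@Q0 runs 2, rem=0, completes. Q0=[P2,P3] Q1=[P1] Q2=[]
t=30-31: P2@Q0 runs 1, rem=0, completes. Q0=[P3] Q1=[P1] Q2=[]
t=31-32: P3@Q0 runs 1, rem=0, completes. Q0=[] Q1=[P1] Q2=[]
t=32-36: P1@Q1 runs 4, rem=5, quantum used, demote→Q2. Q0=[] Q1=[] Q2=[P1]
t=36-41: P1@Q2 runs 5, rem=0, completes. Q0=[] Q1=[] Q2=[]

Answer: P1(0-3) P2(3-6) P3(6-7) P4(7-10) P2(10-13) P3(13-14) P4(14-17) P2(17-20) P3(20-21) P4(21-24) P2(24-27) P3(27-28) P4(28-30) P2(30-31) P3(31-32) P1(32-36) P1(36-41)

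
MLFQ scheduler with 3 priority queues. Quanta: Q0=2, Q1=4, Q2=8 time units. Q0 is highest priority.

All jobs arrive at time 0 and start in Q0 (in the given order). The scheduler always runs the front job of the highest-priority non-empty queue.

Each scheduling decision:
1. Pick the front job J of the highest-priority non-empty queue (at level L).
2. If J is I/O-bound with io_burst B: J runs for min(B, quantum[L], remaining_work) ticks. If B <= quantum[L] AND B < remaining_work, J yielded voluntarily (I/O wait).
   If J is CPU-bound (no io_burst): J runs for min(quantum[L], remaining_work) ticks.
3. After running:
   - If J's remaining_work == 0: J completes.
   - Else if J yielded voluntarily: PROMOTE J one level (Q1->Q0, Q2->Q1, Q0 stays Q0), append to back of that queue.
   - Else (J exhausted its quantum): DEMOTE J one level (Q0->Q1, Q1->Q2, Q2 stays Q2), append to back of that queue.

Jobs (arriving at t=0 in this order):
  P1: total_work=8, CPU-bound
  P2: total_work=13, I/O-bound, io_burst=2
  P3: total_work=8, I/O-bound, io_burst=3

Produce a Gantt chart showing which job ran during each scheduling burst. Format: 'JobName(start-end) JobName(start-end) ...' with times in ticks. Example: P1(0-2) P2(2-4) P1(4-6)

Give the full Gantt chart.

Answer: P1(0-2) P2(2-4) P3(4-6) P2(6-8) P2(8-10) P2(10-12) P2(12-14) P2(14-16) P2(16-17) P1(17-21) P3(21-24) P3(24-26) P3(26-27) P1(27-29)

Derivation:
t=0-2: P1@Q0 runs 2, rem=6, quantum used, demote→Q1. Q0=[P2,P3] Q1=[P1] Q2=[]
t=2-4: P2@Q0 runs 2, rem=11, I/O yield, promote→Q0. Q0=[P3,P2] Q1=[P1] Q2=[]
t=4-6: P3@Q0 runs 2, rem=6, quantum used, demote→Q1. Q0=[P2] Q1=[P1,P3] Q2=[]
t=6-8: P2@Q0 runs 2, rem=9, I/O yield, promote→Q0. Q0=[P2] Q1=[P1,P3] Q2=[]
t=8-10: P2@Q0 runs 2, rem=7, I/O yield, promote→Q0. Q0=[P2] Q1=[P1,P3] Q2=[]
t=10-12: P2@Q0 runs 2, rem=5, I/O yield, promote→Q0. Q0=[P2] Q1=[P1,P3] Q2=[]
t=12-14: P2@Q0 runs 2, rem=3, I/O yield, promote→Q0. Q0=[P2] Q1=[P1,P3] Q2=[]
t=14-16: P2@Q0 runs 2, rem=1, I/O yield, promote→Q0. Q0=[P2] Q1=[P1,P3] Q2=[]
t=16-17: P2@Q0 runs 1, rem=0, completes. Q0=[] Q1=[P1,P3] Q2=[]
t=17-21: P1@Q1 runs 4, rem=2, quantum used, demote→Q2. Q0=[] Q1=[P3] Q2=[P1]
t=21-24: P3@Q1 runs 3, rem=3, I/O yield, promote→Q0. Q0=[P3] Q1=[] Q2=[P1]
t=24-26: P3@Q0 runs 2, rem=1, quantum used, demote→Q1. Q0=[] Q1=[P3] Q2=[P1]
t=26-27: P3@Q1 runs 1, rem=0, completes. Q0=[] Q1=[] Q2=[P1]
t=27-29: P1@Q2 runs 2, rem=0, completes. Q0=[] Q1=[] Q2=[]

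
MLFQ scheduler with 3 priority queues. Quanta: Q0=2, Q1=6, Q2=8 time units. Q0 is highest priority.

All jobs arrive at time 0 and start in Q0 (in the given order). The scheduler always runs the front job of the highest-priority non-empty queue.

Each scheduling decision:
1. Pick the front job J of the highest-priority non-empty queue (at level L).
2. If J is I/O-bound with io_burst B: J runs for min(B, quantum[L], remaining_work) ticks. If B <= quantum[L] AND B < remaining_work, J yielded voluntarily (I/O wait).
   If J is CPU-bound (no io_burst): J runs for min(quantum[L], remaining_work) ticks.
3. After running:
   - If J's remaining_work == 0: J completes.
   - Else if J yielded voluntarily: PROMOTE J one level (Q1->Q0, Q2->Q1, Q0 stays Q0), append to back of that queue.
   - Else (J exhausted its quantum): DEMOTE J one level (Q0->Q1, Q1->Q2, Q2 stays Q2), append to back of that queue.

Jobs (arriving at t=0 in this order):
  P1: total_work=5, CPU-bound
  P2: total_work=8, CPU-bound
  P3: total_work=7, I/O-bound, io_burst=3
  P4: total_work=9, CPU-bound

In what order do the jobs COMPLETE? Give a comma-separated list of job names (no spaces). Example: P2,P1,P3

t=0-2: P1@Q0 runs 2, rem=3, quantum used, demote→Q1. Q0=[P2,P3,P4] Q1=[P1] Q2=[]
t=2-4: P2@Q0 runs 2, rem=6, quantum used, demote→Q1. Q0=[P3,P4] Q1=[P1,P2] Q2=[]
t=4-6: P3@Q0 runs 2, rem=5, quantum used, demote→Q1. Q0=[P4] Q1=[P1,P2,P3] Q2=[]
t=6-8: P4@Q0 runs 2, rem=7, quantum used, demote→Q1. Q0=[] Q1=[P1,P2,P3,P4] Q2=[]
t=8-11: P1@Q1 runs 3, rem=0, completes. Q0=[] Q1=[P2,P3,P4] Q2=[]
t=11-17: P2@Q1 runs 6, rem=0, completes. Q0=[] Q1=[P3,P4] Q2=[]
t=17-20: P3@Q1 runs 3, rem=2, I/O yield, promote→Q0. Q0=[P3] Q1=[P4] Q2=[]
t=20-22: P3@Q0 runs 2, rem=0, completes. Q0=[] Q1=[P4] Q2=[]
t=22-28: P4@Q1 runs 6, rem=1, quantum used, demote→Q2. Q0=[] Q1=[] Q2=[P4]
t=28-29: P4@Q2 runs 1, rem=0, completes. Q0=[] Q1=[] Q2=[]

Answer: P1,P2,P3,P4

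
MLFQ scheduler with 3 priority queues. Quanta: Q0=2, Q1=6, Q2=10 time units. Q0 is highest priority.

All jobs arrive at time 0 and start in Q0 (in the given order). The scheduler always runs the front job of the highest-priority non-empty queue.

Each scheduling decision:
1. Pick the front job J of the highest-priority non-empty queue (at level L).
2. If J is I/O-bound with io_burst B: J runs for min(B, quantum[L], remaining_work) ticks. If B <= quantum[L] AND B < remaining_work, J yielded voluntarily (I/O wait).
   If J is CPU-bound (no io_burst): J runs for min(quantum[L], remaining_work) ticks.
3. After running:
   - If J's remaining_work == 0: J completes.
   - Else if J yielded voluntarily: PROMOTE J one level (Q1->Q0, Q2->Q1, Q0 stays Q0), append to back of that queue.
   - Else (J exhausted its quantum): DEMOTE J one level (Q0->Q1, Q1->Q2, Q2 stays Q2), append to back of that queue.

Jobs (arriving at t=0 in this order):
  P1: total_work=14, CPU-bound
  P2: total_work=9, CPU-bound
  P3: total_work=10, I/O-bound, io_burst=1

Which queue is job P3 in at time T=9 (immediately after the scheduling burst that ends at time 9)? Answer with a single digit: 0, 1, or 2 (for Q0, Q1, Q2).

Answer: 0

Derivation:
t=0-2: P1@Q0 runs 2, rem=12, quantum used, demote→Q1. Q0=[P2,P3] Q1=[P1] Q2=[]
t=2-4: P2@Q0 runs 2, rem=7, quantum used, demote→Q1. Q0=[P3] Q1=[P1,P2] Q2=[]
t=4-5: P3@Q0 runs 1, rem=9, I/O yield, promote→Q0. Q0=[P3] Q1=[P1,P2] Q2=[]
t=5-6: P3@Q0 runs 1, rem=8, I/O yield, promote→Q0. Q0=[P3] Q1=[P1,P2] Q2=[]
t=6-7: P3@Q0 runs 1, rem=7, I/O yield, promote→Q0. Q0=[P3] Q1=[P1,P2] Q2=[]
t=7-8: P3@Q0 runs 1, rem=6, I/O yield, promote→Q0. Q0=[P3] Q1=[P1,P2] Q2=[]
t=8-9: P3@Q0 runs 1, rem=5, I/O yield, promote→Q0. Q0=[P3] Q1=[P1,P2] Q2=[]
t=9-10: P3@Q0 runs 1, rem=4, I/O yield, promote→Q0. Q0=[P3] Q1=[P1,P2] Q2=[]
t=10-11: P3@Q0 runs 1, rem=3, I/O yield, promote→Q0. Q0=[P3] Q1=[P1,P2] Q2=[]
t=11-12: P3@Q0 runs 1, rem=2, I/O yield, promote→Q0. Q0=[P3] Q1=[P1,P2] Q2=[]
t=12-13: P3@Q0 runs 1, rem=1, I/O yield, promote→Q0. Q0=[P3] Q1=[P1,P2] Q2=[]
t=13-14: P3@Q0 runs 1, rem=0, completes. Q0=[] Q1=[P1,P2] Q2=[]
t=14-20: P1@Q1 runs 6, rem=6, quantum used, demote→Q2. Q0=[] Q1=[P2] Q2=[P1]
t=20-26: P2@Q1 runs 6, rem=1, quantum used, demote→Q2. Q0=[] Q1=[] Q2=[P1,P2]
t=26-32: P1@Q2 runs 6, rem=0, completes. Q0=[] Q1=[] Q2=[P2]
t=32-33: P2@Q2 runs 1, rem=0, completes. Q0=[] Q1=[] Q2=[]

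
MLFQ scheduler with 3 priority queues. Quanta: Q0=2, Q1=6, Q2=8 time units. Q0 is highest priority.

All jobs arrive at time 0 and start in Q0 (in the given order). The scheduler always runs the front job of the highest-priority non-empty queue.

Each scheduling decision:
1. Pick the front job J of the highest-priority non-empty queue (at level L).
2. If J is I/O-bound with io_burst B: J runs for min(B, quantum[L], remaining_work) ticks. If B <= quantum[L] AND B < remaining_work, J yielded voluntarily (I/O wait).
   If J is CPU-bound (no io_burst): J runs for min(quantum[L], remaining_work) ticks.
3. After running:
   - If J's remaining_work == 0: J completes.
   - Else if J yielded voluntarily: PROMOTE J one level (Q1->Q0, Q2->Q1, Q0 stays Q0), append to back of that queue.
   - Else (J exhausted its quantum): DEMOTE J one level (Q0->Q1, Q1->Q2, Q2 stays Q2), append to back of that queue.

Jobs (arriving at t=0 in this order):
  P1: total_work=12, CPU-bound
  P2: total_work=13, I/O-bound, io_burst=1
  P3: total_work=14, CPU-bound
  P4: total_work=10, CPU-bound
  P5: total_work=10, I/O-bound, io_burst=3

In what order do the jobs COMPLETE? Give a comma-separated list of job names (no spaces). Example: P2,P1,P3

Answer: P2,P5,P1,P3,P4

Derivation:
t=0-2: P1@Q0 runs 2, rem=10, quantum used, demote→Q1. Q0=[P2,P3,P4,P5] Q1=[P1] Q2=[]
t=2-3: P2@Q0 runs 1, rem=12, I/O yield, promote→Q0. Q0=[P3,P4,P5,P2] Q1=[P1] Q2=[]
t=3-5: P3@Q0 runs 2, rem=12, quantum used, demote→Q1. Q0=[P4,P5,P2] Q1=[P1,P3] Q2=[]
t=5-7: P4@Q0 runs 2, rem=8, quantum used, demote→Q1. Q0=[P5,P2] Q1=[P1,P3,P4] Q2=[]
t=7-9: P5@Q0 runs 2, rem=8, quantum used, demote→Q1. Q0=[P2] Q1=[P1,P3,P4,P5] Q2=[]
t=9-10: P2@Q0 runs 1, rem=11, I/O yield, promote→Q0. Q0=[P2] Q1=[P1,P3,P4,P5] Q2=[]
t=10-11: P2@Q0 runs 1, rem=10, I/O yield, promote→Q0. Q0=[P2] Q1=[P1,P3,P4,P5] Q2=[]
t=11-12: P2@Q0 runs 1, rem=9, I/O yield, promote→Q0. Q0=[P2] Q1=[P1,P3,P4,P5] Q2=[]
t=12-13: P2@Q0 runs 1, rem=8, I/O yield, promote→Q0. Q0=[P2] Q1=[P1,P3,P4,P5] Q2=[]
t=13-14: P2@Q0 runs 1, rem=7, I/O yield, promote→Q0. Q0=[P2] Q1=[P1,P3,P4,P5] Q2=[]
t=14-15: P2@Q0 runs 1, rem=6, I/O yield, promote→Q0. Q0=[P2] Q1=[P1,P3,P4,P5] Q2=[]
t=15-16: P2@Q0 runs 1, rem=5, I/O yield, promote→Q0. Q0=[P2] Q1=[P1,P3,P4,P5] Q2=[]
t=16-17: P2@Q0 runs 1, rem=4, I/O yield, promote→Q0. Q0=[P2] Q1=[P1,P3,P4,P5] Q2=[]
t=17-18: P2@Q0 runs 1, rem=3, I/O yield, promote→Q0. Q0=[P2] Q1=[P1,P3,P4,P5] Q2=[]
t=18-19: P2@Q0 runs 1, rem=2, I/O yield, promote→Q0. Q0=[P2] Q1=[P1,P3,P4,P5] Q2=[]
t=19-20: P2@Q0 runs 1, rem=1, I/O yield, promote→Q0. Q0=[P2] Q1=[P1,P3,P4,P5] Q2=[]
t=20-21: P2@Q0 runs 1, rem=0, completes. Q0=[] Q1=[P1,P3,P4,P5] Q2=[]
t=21-27: P1@Q1 runs 6, rem=4, quantum used, demote→Q2. Q0=[] Q1=[P3,P4,P5] Q2=[P1]
t=27-33: P3@Q1 runs 6, rem=6, quantum used, demote→Q2. Q0=[] Q1=[P4,P5] Q2=[P1,P3]
t=33-39: P4@Q1 runs 6, rem=2, quantum used, demote→Q2. Q0=[] Q1=[P5] Q2=[P1,P3,P4]
t=39-42: P5@Q1 runs 3, rem=5, I/O yield, promote→Q0. Q0=[P5] Q1=[] Q2=[P1,P3,P4]
t=42-44: P5@Q0 runs 2, rem=3, quantum used, demote→Q1. Q0=[] Q1=[P5] Q2=[P1,P3,P4]
t=44-47: P5@Q1 runs 3, rem=0, completes. Q0=[] Q1=[] Q2=[P1,P3,P4]
t=47-51: P1@Q2 runs 4, rem=0, completes. Q0=[] Q1=[] Q2=[P3,P4]
t=51-57: P3@Q2 runs 6, rem=0, completes. Q0=[] Q1=[] Q2=[P4]
t=57-59: P4@Q2 runs 2, rem=0, completes. Q0=[] Q1=[] Q2=[]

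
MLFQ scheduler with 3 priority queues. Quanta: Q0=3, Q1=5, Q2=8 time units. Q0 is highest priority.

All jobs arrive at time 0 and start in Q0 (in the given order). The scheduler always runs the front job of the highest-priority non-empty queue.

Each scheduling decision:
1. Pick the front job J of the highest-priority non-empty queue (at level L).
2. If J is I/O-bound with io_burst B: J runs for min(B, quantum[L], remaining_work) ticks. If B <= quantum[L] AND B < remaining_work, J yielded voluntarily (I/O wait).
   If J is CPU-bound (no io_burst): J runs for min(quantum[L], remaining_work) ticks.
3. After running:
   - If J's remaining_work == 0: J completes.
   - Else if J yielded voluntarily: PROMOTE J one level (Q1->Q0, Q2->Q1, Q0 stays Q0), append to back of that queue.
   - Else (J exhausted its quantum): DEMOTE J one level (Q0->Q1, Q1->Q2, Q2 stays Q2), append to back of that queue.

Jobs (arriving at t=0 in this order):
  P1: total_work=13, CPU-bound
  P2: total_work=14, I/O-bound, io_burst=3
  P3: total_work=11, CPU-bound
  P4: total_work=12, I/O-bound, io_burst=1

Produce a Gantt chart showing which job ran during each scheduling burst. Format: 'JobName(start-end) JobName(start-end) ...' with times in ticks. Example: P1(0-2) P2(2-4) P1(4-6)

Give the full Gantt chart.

t=0-3: P1@Q0 runs 3, rem=10, quantum used, demote→Q1. Q0=[P2,P3,P4] Q1=[P1] Q2=[]
t=3-6: P2@Q0 runs 3, rem=11, I/O yield, promote→Q0. Q0=[P3,P4,P2] Q1=[P1] Q2=[]
t=6-9: P3@Q0 runs 3, rem=8, quantum used, demote→Q1. Q0=[P4,P2] Q1=[P1,P3] Q2=[]
t=9-10: P4@Q0 runs 1, rem=11, I/O yield, promote→Q0. Q0=[P2,P4] Q1=[P1,P3] Q2=[]
t=10-13: P2@Q0 runs 3, rem=8, I/O yield, promote→Q0. Q0=[P4,P2] Q1=[P1,P3] Q2=[]
t=13-14: P4@Q0 runs 1, rem=10, I/O yield, promote→Q0. Q0=[P2,P4] Q1=[P1,P3] Q2=[]
t=14-17: P2@Q0 runs 3, rem=5, I/O yield, promote→Q0. Q0=[P4,P2] Q1=[P1,P3] Q2=[]
t=17-18: P4@Q0 runs 1, rem=9, I/O yield, promote→Q0. Q0=[P2,P4] Q1=[P1,P3] Q2=[]
t=18-21: P2@Q0 runs 3, rem=2, I/O yield, promote→Q0. Q0=[P4,P2] Q1=[P1,P3] Q2=[]
t=21-22: P4@Q0 runs 1, rem=8, I/O yield, promote→Q0. Q0=[P2,P4] Q1=[P1,P3] Q2=[]
t=22-24: P2@Q0 runs 2, rem=0, completes. Q0=[P4] Q1=[P1,P3] Q2=[]
t=24-25: P4@Q0 runs 1, rem=7, I/O yield, promote→Q0. Q0=[P4] Q1=[P1,P3] Q2=[]
t=25-26: P4@Q0 runs 1, rem=6, I/O yield, promote→Q0. Q0=[P4] Q1=[P1,P3] Q2=[]
t=26-27: P4@Q0 runs 1, rem=5, I/O yield, promote→Q0. Q0=[P4] Q1=[P1,P3] Q2=[]
t=27-28: P4@Q0 runs 1, rem=4, I/O yield, promote→Q0. Q0=[P4] Q1=[P1,P3] Q2=[]
t=28-29: P4@Q0 runs 1, rem=3, I/O yield, promote→Q0. Q0=[P4] Q1=[P1,P3] Q2=[]
t=29-30: P4@Q0 runs 1, rem=2, I/O yield, promote→Q0. Q0=[P4] Q1=[P1,P3] Q2=[]
t=30-31: P4@Q0 runs 1, rem=1, I/O yield, promote→Q0. Q0=[P4] Q1=[P1,P3] Q2=[]
t=31-32: P4@Q0 runs 1, rem=0, completes. Q0=[] Q1=[P1,P3] Q2=[]
t=32-37: P1@Q1 runs 5, rem=5, quantum used, demote→Q2. Q0=[] Q1=[P3] Q2=[P1]
t=37-42: P3@Q1 runs 5, rem=3, quantum used, demote→Q2. Q0=[] Q1=[] Q2=[P1,P3]
t=42-47: P1@Q2 runs 5, rem=0, completes. Q0=[] Q1=[] Q2=[P3]
t=47-50: P3@Q2 runs 3, rem=0, completes. Q0=[] Q1=[] Q2=[]

Answer: P1(0-3) P2(3-6) P3(6-9) P4(9-10) P2(10-13) P4(13-14) P2(14-17) P4(17-18) P2(18-21) P4(21-22) P2(22-24) P4(24-25) P4(25-26) P4(26-27) P4(27-28) P4(28-29) P4(29-30) P4(30-31) P4(31-32) P1(32-37) P3(37-42) P1(42-47) P3(47-50)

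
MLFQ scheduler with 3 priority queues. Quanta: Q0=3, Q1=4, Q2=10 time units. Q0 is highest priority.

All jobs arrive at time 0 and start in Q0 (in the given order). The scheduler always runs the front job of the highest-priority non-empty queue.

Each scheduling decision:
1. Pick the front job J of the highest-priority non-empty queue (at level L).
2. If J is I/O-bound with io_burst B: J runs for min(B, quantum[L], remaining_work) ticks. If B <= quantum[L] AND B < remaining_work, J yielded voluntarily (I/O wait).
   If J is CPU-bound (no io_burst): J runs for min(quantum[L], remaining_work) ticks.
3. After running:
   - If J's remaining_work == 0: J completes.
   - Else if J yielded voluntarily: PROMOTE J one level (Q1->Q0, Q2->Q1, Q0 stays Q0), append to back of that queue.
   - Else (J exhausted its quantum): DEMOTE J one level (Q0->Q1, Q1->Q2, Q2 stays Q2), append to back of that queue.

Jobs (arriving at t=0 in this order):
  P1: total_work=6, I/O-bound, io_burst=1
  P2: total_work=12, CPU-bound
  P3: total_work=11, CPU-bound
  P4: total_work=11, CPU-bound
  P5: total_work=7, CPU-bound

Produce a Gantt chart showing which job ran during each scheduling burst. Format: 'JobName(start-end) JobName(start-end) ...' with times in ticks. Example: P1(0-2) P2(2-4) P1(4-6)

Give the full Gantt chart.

t=0-1: P1@Q0 runs 1, rem=5, I/O yield, promote→Q0. Q0=[P2,P3,P4,P5,P1] Q1=[] Q2=[]
t=1-4: P2@Q0 runs 3, rem=9, quantum used, demote→Q1. Q0=[P3,P4,P5,P1] Q1=[P2] Q2=[]
t=4-7: P3@Q0 runs 3, rem=8, quantum used, demote→Q1. Q0=[P4,P5,P1] Q1=[P2,P3] Q2=[]
t=7-10: P4@Q0 runs 3, rem=8, quantum used, demote→Q1. Q0=[P5,P1] Q1=[P2,P3,P4] Q2=[]
t=10-13: P5@Q0 runs 3, rem=4, quantum used, demote→Q1. Q0=[P1] Q1=[P2,P3,P4,P5] Q2=[]
t=13-14: P1@Q0 runs 1, rem=4, I/O yield, promote→Q0. Q0=[P1] Q1=[P2,P3,P4,P5] Q2=[]
t=14-15: P1@Q0 runs 1, rem=3, I/O yield, promote→Q0. Q0=[P1] Q1=[P2,P3,P4,P5] Q2=[]
t=15-16: P1@Q0 runs 1, rem=2, I/O yield, promote→Q0. Q0=[P1] Q1=[P2,P3,P4,P5] Q2=[]
t=16-17: P1@Q0 runs 1, rem=1, I/O yield, promote→Q0. Q0=[P1] Q1=[P2,P3,P4,P5] Q2=[]
t=17-18: P1@Q0 runs 1, rem=0, completes. Q0=[] Q1=[P2,P3,P4,P5] Q2=[]
t=18-22: P2@Q1 runs 4, rem=5, quantum used, demote→Q2. Q0=[] Q1=[P3,P4,P5] Q2=[P2]
t=22-26: P3@Q1 runs 4, rem=4, quantum used, demote→Q2. Q0=[] Q1=[P4,P5] Q2=[P2,P3]
t=26-30: P4@Q1 runs 4, rem=4, quantum used, demote→Q2. Q0=[] Q1=[P5] Q2=[P2,P3,P4]
t=30-34: P5@Q1 runs 4, rem=0, completes. Q0=[] Q1=[] Q2=[P2,P3,P4]
t=34-39: P2@Q2 runs 5, rem=0, completes. Q0=[] Q1=[] Q2=[P3,P4]
t=39-43: P3@Q2 runs 4, rem=0, completes. Q0=[] Q1=[] Q2=[P4]
t=43-47: P4@Q2 runs 4, rem=0, completes. Q0=[] Q1=[] Q2=[]

Answer: P1(0-1) P2(1-4) P3(4-7) P4(7-10) P5(10-13) P1(13-14) P1(14-15) P1(15-16) P1(16-17) P1(17-18) P2(18-22) P3(22-26) P4(26-30) P5(30-34) P2(34-39) P3(39-43) P4(43-47)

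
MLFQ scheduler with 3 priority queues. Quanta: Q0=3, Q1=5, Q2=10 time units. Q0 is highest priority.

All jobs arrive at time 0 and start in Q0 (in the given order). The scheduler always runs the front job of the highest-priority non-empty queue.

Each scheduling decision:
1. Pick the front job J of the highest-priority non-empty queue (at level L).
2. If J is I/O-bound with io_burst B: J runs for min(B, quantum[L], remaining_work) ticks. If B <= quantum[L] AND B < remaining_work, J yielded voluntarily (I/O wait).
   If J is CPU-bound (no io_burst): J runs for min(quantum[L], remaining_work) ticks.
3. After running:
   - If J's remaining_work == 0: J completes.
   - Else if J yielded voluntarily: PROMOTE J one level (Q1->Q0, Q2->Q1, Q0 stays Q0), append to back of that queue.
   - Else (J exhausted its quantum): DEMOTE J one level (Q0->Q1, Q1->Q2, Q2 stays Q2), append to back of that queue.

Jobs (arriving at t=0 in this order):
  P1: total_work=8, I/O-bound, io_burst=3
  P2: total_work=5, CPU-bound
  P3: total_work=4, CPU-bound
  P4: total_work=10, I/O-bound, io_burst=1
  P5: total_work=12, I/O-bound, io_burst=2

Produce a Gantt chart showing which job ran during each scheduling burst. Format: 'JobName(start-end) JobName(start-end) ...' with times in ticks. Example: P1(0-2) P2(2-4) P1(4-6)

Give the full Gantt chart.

t=0-3: P1@Q0 runs 3, rem=5, I/O yield, promote→Q0. Q0=[P2,P3,P4,P5,P1] Q1=[] Q2=[]
t=3-6: P2@Q0 runs 3, rem=2, quantum used, demote→Q1. Q0=[P3,P4,P5,P1] Q1=[P2] Q2=[]
t=6-9: P3@Q0 runs 3, rem=1, quantum used, demote→Q1. Q0=[P4,P5,P1] Q1=[P2,P3] Q2=[]
t=9-10: P4@Q0 runs 1, rem=9, I/O yield, promote→Q0. Q0=[P5,P1,P4] Q1=[P2,P3] Q2=[]
t=10-12: P5@Q0 runs 2, rem=10, I/O yield, promote→Q0. Q0=[P1,P4,P5] Q1=[P2,P3] Q2=[]
t=12-15: P1@Q0 runs 3, rem=2, I/O yield, promote→Q0. Q0=[P4,P5,P1] Q1=[P2,P3] Q2=[]
t=15-16: P4@Q0 runs 1, rem=8, I/O yield, promote→Q0. Q0=[P5,P1,P4] Q1=[P2,P3] Q2=[]
t=16-18: P5@Q0 runs 2, rem=8, I/O yield, promote→Q0. Q0=[P1,P4,P5] Q1=[P2,P3] Q2=[]
t=18-20: P1@Q0 runs 2, rem=0, completes. Q0=[P4,P5] Q1=[P2,P3] Q2=[]
t=20-21: P4@Q0 runs 1, rem=7, I/O yield, promote→Q0. Q0=[P5,P4] Q1=[P2,P3] Q2=[]
t=21-23: P5@Q0 runs 2, rem=6, I/O yield, promote→Q0. Q0=[P4,P5] Q1=[P2,P3] Q2=[]
t=23-24: P4@Q0 runs 1, rem=6, I/O yield, promote→Q0. Q0=[P5,P4] Q1=[P2,P3] Q2=[]
t=24-26: P5@Q0 runs 2, rem=4, I/O yield, promote→Q0. Q0=[P4,P5] Q1=[P2,P3] Q2=[]
t=26-27: P4@Q0 runs 1, rem=5, I/O yield, promote→Q0. Q0=[P5,P4] Q1=[P2,P3] Q2=[]
t=27-29: P5@Q0 runs 2, rem=2, I/O yield, promote→Q0. Q0=[P4,P5] Q1=[P2,P3] Q2=[]
t=29-30: P4@Q0 runs 1, rem=4, I/O yield, promote→Q0. Q0=[P5,P4] Q1=[P2,P3] Q2=[]
t=30-32: P5@Q0 runs 2, rem=0, completes. Q0=[P4] Q1=[P2,P3] Q2=[]
t=32-33: P4@Q0 runs 1, rem=3, I/O yield, promote→Q0. Q0=[P4] Q1=[P2,P3] Q2=[]
t=33-34: P4@Q0 runs 1, rem=2, I/O yield, promote→Q0. Q0=[P4] Q1=[P2,P3] Q2=[]
t=34-35: P4@Q0 runs 1, rem=1, I/O yield, promote→Q0. Q0=[P4] Q1=[P2,P3] Q2=[]
t=35-36: P4@Q0 runs 1, rem=0, completes. Q0=[] Q1=[P2,P3] Q2=[]
t=36-38: P2@Q1 runs 2, rem=0, completes. Q0=[] Q1=[P3] Q2=[]
t=38-39: P3@Q1 runs 1, rem=0, completes. Q0=[] Q1=[] Q2=[]

Answer: P1(0-3) P2(3-6) P3(6-9) P4(9-10) P5(10-12) P1(12-15) P4(15-16) P5(16-18) P1(18-20) P4(20-21) P5(21-23) P4(23-24) P5(24-26) P4(26-27) P5(27-29) P4(29-30) P5(30-32) P4(32-33) P4(33-34) P4(34-35) P4(35-36) P2(36-38) P3(38-39)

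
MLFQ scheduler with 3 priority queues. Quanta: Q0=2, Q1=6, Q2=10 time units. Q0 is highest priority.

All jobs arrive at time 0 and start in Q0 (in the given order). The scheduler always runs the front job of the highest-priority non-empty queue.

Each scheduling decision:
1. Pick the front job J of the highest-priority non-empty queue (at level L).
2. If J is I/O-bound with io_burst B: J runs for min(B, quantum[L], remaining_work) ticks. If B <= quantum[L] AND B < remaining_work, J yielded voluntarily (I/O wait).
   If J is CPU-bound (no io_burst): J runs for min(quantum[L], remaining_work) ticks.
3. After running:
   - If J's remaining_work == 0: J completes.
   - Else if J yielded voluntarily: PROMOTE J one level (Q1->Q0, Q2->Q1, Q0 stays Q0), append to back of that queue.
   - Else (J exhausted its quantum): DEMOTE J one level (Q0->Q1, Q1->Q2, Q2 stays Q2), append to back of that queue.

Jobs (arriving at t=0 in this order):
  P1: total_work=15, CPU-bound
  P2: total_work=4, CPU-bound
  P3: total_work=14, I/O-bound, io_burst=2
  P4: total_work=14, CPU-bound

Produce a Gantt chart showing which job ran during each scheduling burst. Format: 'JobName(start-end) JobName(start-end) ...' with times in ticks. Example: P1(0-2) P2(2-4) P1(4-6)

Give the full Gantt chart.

t=0-2: P1@Q0 runs 2, rem=13, quantum used, demote→Q1. Q0=[P2,P3,P4] Q1=[P1] Q2=[]
t=2-4: P2@Q0 runs 2, rem=2, quantum used, demote→Q1. Q0=[P3,P4] Q1=[P1,P2] Q2=[]
t=4-6: P3@Q0 runs 2, rem=12, I/O yield, promote→Q0. Q0=[P4,P3] Q1=[P1,P2] Q2=[]
t=6-8: P4@Q0 runs 2, rem=12, quantum used, demote→Q1. Q0=[P3] Q1=[P1,P2,P4] Q2=[]
t=8-10: P3@Q0 runs 2, rem=10, I/O yield, promote→Q0. Q0=[P3] Q1=[P1,P2,P4] Q2=[]
t=10-12: P3@Q0 runs 2, rem=8, I/O yield, promote→Q0. Q0=[P3] Q1=[P1,P2,P4] Q2=[]
t=12-14: P3@Q0 runs 2, rem=6, I/O yield, promote→Q0. Q0=[P3] Q1=[P1,P2,P4] Q2=[]
t=14-16: P3@Q0 runs 2, rem=4, I/O yield, promote→Q0. Q0=[P3] Q1=[P1,P2,P4] Q2=[]
t=16-18: P3@Q0 runs 2, rem=2, I/O yield, promote→Q0. Q0=[P3] Q1=[P1,P2,P4] Q2=[]
t=18-20: P3@Q0 runs 2, rem=0, completes. Q0=[] Q1=[P1,P2,P4] Q2=[]
t=20-26: P1@Q1 runs 6, rem=7, quantum used, demote→Q2. Q0=[] Q1=[P2,P4] Q2=[P1]
t=26-28: P2@Q1 runs 2, rem=0, completes. Q0=[] Q1=[P4] Q2=[P1]
t=28-34: P4@Q1 runs 6, rem=6, quantum used, demote→Q2. Q0=[] Q1=[] Q2=[P1,P4]
t=34-41: P1@Q2 runs 7, rem=0, completes. Q0=[] Q1=[] Q2=[P4]
t=41-47: P4@Q2 runs 6, rem=0, completes. Q0=[] Q1=[] Q2=[]

Answer: P1(0-2) P2(2-4) P3(4-6) P4(6-8) P3(8-10) P3(10-12) P3(12-14) P3(14-16) P3(16-18) P3(18-20) P1(20-26) P2(26-28) P4(28-34) P1(34-41) P4(41-47)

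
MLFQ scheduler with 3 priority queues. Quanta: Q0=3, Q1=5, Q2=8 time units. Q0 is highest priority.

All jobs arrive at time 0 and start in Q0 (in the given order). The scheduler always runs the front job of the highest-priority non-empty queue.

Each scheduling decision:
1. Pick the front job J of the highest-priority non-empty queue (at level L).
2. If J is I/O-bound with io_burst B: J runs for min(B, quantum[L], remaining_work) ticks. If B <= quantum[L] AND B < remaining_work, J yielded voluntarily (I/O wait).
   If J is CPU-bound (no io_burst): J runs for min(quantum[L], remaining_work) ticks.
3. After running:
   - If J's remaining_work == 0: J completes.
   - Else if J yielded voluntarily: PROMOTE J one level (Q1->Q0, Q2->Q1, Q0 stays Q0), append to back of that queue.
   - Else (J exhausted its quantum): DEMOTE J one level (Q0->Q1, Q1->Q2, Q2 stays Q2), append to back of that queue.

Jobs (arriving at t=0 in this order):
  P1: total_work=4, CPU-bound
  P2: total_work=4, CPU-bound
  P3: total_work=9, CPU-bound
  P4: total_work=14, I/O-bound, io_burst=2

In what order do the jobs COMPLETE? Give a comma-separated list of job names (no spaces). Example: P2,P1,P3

t=0-3: P1@Q0 runs 3, rem=1, quantum used, demote→Q1. Q0=[P2,P3,P4] Q1=[P1] Q2=[]
t=3-6: P2@Q0 runs 3, rem=1, quantum used, demote→Q1. Q0=[P3,P4] Q1=[P1,P2] Q2=[]
t=6-9: P3@Q0 runs 3, rem=6, quantum used, demote→Q1. Q0=[P4] Q1=[P1,P2,P3] Q2=[]
t=9-11: P4@Q0 runs 2, rem=12, I/O yield, promote→Q0. Q0=[P4] Q1=[P1,P2,P3] Q2=[]
t=11-13: P4@Q0 runs 2, rem=10, I/O yield, promote→Q0. Q0=[P4] Q1=[P1,P2,P3] Q2=[]
t=13-15: P4@Q0 runs 2, rem=8, I/O yield, promote→Q0. Q0=[P4] Q1=[P1,P2,P3] Q2=[]
t=15-17: P4@Q0 runs 2, rem=6, I/O yield, promote→Q0. Q0=[P4] Q1=[P1,P2,P3] Q2=[]
t=17-19: P4@Q0 runs 2, rem=4, I/O yield, promote→Q0. Q0=[P4] Q1=[P1,P2,P3] Q2=[]
t=19-21: P4@Q0 runs 2, rem=2, I/O yield, promote→Q0. Q0=[P4] Q1=[P1,P2,P3] Q2=[]
t=21-23: P4@Q0 runs 2, rem=0, completes. Q0=[] Q1=[P1,P2,P3] Q2=[]
t=23-24: P1@Q1 runs 1, rem=0, completes. Q0=[] Q1=[P2,P3] Q2=[]
t=24-25: P2@Q1 runs 1, rem=0, completes. Q0=[] Q1=[P3] Q2=[]
t=25-30: P3@Q1 runs 5, rem=1, quantum used, demote→Q2. Q0=[] Q1=[] Q2=[P3]
t=30-31: P3@Q2 runs 1, rem=0, completes. Q0=[] Q1=[] Q2=[]

Answer: P4,P1,P2,P3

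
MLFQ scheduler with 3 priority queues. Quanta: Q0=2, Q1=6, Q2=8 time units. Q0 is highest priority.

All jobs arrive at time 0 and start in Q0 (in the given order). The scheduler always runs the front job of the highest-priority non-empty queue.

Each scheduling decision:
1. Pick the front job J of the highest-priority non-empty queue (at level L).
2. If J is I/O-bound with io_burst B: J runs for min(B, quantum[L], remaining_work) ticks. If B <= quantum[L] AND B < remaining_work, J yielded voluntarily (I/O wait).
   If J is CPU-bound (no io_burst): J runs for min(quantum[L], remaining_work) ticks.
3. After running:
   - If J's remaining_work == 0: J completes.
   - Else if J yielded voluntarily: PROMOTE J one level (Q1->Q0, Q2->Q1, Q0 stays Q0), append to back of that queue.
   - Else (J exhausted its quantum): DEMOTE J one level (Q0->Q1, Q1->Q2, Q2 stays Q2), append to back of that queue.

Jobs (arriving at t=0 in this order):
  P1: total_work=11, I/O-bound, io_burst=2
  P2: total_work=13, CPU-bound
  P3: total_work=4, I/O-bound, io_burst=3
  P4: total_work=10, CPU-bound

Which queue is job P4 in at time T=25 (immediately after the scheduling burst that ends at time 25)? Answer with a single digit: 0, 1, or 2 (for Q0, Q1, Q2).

t=0-2: P1@Q0 runs 2, rem=9, I/O yield, promote→Q0. Q0=[P2,P3,P4,P1] Q1=[] Q2=[]
t=2-4: P2@Q0 runs 2, rem=11, quantum used, demote→Q1. Q0=[P3,P4,P1] Q1=[P2] Q2=[]
t=4-6: P3@Q0 runs 2, rem=2, quantum used, demote→Q1. Q0=[P4,P1] Q1=[P2,P3] Q2=[]
t=6-8: P4@Q0 runs 2, rem=8, quantum used, demote→Q1. Q0=[P1] Q1=[P2,P3,P4] Q2=[]
t=8-10: P1@Q0 runs 2, rem=7, I/O yield, promote→Q0. Q0=[P1] Q1=[P2,P3,P4] Q2=[]
t=10-12: P1@Q0 runs 2, rem=5, I/O yield, promote→Q0. Q0=[P1] Q1=[P2,P3,P4] Q2=[]
t=12-14: P1@Q0 runs 2, rem=3, I/O yield, promote→Q0. Q0=[P1] Q1=[P2,P3,P4] Q2=[]
t=14-16: P1@Q0 runs 2, rem=1, I/O yield, promote→Q0. Q0=[P1] Q1=[P2,P3,P4] Q2=[]
t=16-17: P1@Q0 runs 1, rem=0, completes. Q0=[] Q1=[P2,P3,P4] Q2=[]
t=17-23: P2@Q1 runs 6, rem=5, quantum used, demote→Q2. Q0=[] Q1=[P3,P4] Q2=[P2]
t=23-25: P3@Q1 runs 2, rem=0, completes. Q0=[] Q1=[P4] Q2=[P2]
t=25-31: P4@Q1 runs 6, rem=2, quantum used, demote→Q2. Q0=[] Q1=[] Q2=[P2,P4]
t=31-36: P2@Q2 runs 5, rem=0, completes. Q0=[] Q1=[] Q2=[P4]
t=36-38: P4@Q2 runs 2, rem=0, completes. Q0=[] Q1=[] Q2=[]

Answer: 1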